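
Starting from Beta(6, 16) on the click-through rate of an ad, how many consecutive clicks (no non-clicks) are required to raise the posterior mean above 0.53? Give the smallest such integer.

k = 13

After k clicks and 0 non-clicks the posterior is Beta(6+k, 16), with mean (6+k)/(6+16+k).
Set (6+k)/(22+k) > 0.53 and solve: k > (0.53·22 − 6)/(1 − 0.53) = 12.043.
The smallest integer exceeding 12.043 is 13.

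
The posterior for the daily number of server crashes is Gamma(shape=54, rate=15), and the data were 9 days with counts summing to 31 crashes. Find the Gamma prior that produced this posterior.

Gamma(shape=23, rate=6)

Gamma–Poisson conjugacy: posterior shape = α + Σxᵢ, posterior rate = β + n.
So α = 54 − 31 = 23 and β = 15 − 9 = 6.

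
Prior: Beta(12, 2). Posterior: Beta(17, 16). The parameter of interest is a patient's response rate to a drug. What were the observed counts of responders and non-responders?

Under Beta–binomial conjugacy the posterior parameters are (a+s, b+f).
Match parameters: s=17−12=5, f=16−2=14.

5 responders and 14 non-responders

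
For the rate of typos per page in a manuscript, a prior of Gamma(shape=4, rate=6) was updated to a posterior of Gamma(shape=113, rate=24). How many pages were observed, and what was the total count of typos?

n = 18 pages with total 109 typos

Gamma–Poisson conjugacy: posterior shape = α + Σxᵢ, posterior rate = β + n.
Matching: Σxᵢ = 113 − 4 = 109 and n = 24 − 6 = 18.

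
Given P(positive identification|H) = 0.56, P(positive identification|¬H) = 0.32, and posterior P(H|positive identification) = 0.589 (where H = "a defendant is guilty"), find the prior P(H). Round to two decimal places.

P(H) = 0.45

In odds form, posterior odds = prior odds × likelihood ratio, so prior odds = posterior odds ÷ LR.
Posterior odds = 0.589/(1−0.589) = 1.4331. LR = 0.56/0.32 = 1.7500.
Prior odds = 1.4331/1.7500 = 0.8189, so P(H) = 0.8189/(1+0.8189) ≈ 0.45.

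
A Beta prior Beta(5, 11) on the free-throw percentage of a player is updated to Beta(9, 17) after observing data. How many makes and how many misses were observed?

A Beta(a, b) prior with s successes and f failures in binomial data gives a Beta(a+s, b+f) posterior.
So s = 9 − 5 = 4 and f = 17 − 11 = 6.

4 makes and 6 misses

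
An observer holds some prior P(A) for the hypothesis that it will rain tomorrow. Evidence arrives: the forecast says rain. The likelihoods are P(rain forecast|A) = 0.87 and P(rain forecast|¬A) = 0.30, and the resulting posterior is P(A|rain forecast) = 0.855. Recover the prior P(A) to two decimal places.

In odds form, posterior odds = prior odds × likelihood ratio, so prior odds = posterior odds ÷ LR.
Posterior odds = 0.855/(1−0.855) = 5.8966. LR = 0.87/0.30 = 2.9000.
Prior odds = 5.8966/2.9000 = 2.0333, so P(A) = 2.0333/(1+2.0333) ≈ 0.67.

P(A) = 0.67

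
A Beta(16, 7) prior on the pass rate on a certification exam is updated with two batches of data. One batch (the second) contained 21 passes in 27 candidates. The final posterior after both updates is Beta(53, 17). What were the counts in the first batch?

16 passes and 4 failures

Because Beta–binomial updating is additive in the counts, the combined data contributed (α_post−α_prior, β_post−β_prior) successes and failures.
Total across both batches: 53−16=37 passes, 17−7=10 failures.
Subtract the second batch: 37−21=16 passes and 10−6=4 failures.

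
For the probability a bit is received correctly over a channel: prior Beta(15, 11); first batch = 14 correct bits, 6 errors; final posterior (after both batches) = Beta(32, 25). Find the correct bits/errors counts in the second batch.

Because Beta–binomial updating is additive in the counts, the combined data contributed (α_post−α_prior, β_post−β_prior) successes and failures.
Total across both batches: 32−15=17 correct bits, 25−11=14 errors.
Subtract the first batch: 17−14=3 correct bits and 14−6=8 errors.

3 correct bits and 8 errors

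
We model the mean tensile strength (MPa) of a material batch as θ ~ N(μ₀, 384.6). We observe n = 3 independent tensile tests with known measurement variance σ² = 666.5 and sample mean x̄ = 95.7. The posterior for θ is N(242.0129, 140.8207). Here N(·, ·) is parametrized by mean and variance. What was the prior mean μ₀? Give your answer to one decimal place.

μ₀ = 495.3

The posterior mean is a precision-weighted average: μ_n = (τ₀μ₀ + τ_data·x̄)/(τ₀+τ_data), with τ₀=1/σ₀² and τ_data=n/σ².
Here τ₀ = 1/384.6 = 0.002600 and τ_data = 3/666.5 = 0.004501, so τ_n = 0.007101.
Rearranging for μ₀: μ₀ = (μ_n·τ_n − τ_data·x̄)/τ₀ = (242.0129·0.007101 − 0.004501·95.7) / 0.002600 = 1.287788/0.002600 ≈ 495.3.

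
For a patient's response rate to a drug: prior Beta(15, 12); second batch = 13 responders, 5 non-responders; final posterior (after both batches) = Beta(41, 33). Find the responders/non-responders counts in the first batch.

13 responders and 16 non-responders

Because Beta–binomial updating is additive in the counts, the combined data contributed (α_post−α_prior, β_post−β_prior) successes and failures.
Total across both batches: 41−15=26 responders, 33−12=21 non-responders.
Subtract the second batch: 26−13=13 responders and 21−5=16 non-responders.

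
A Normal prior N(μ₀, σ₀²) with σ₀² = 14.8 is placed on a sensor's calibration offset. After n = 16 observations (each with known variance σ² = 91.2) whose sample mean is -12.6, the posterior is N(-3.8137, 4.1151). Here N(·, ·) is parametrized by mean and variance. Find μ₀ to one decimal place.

With known observation variance, the Normal–Normal posterior has precision τ_n = τ₀ + n/σ² and mean μ_n = (τ₀μ₀ + (n/σ²)x̄)/τ_n.
Here τ₀ = 1/14.8 = 0.067568 and τ_data = 16/91.2 = 0.175439, so τ_n = 0.243007.
Rearranging for μ₀: μ₀ = (μ_n·τ_n − τ_data·x̄)/τ₀ = (-3.8137·0.243007 − 0.175439·-12.6) / 0.067568 = 1.283776/0.067568 ≈ 19.0.

μ₀ = 19.0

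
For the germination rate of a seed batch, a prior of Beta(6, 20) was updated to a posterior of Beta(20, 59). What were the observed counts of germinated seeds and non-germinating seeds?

A Beta(α, β) prior with s successes and f failures in binomial data gives a Beta(α+s, β+f) posterior.
Match parameters: s=20−6=14, f=59−20=39.

14 germinated seeds and 39 non-germinating seeds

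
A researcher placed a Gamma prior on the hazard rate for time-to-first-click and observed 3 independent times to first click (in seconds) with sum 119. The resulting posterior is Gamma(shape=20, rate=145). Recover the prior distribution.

Gamma(shape=17, rate=26)

Gamma–exponential conjugacy: posterior shape = α + n, posterior rate = β + Σtᵢ.
So α = 20 − 3 = 17 and β = 145 − 119 = 26.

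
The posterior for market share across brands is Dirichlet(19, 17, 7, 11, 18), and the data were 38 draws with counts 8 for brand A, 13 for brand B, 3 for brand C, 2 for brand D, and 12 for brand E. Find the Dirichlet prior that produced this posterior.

Dirichlet(11, 4, 4, 9, 6)

For a Dirichlet(α) prior with multinomial counts c, the posterior is Dirichlet(α + c) componentwise.
Subtract each count from the matching posterior parameter: 19−8=11, 17−13=4, 7−3=4, 11−2=9, 18−12=6.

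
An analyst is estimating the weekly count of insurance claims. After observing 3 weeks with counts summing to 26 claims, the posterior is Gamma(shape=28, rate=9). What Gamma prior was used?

Gamma–Poisson conjugacy: posterior shape = α + Σxᵢ, posterior rate = β + n.
So α = 28 − 26 = 2 and β = 9 − 3 = 6.

Gamma(shape=2, rate=6)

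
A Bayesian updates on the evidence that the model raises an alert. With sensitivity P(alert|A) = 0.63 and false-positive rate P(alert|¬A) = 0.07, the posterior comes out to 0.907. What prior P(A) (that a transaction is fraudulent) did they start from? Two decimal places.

P(A) = 0.52

In odds form, posterior odds = prior odds × likelihood ratio, so prior odds = posterior odds ÷ LR.
Posterior odds = 0.907/(1−0.907) = 9.7527. LR = 0.63/0.07 = 9.0000.
Prior odds = 9.7527/9.0000 = 1.0836, so P(A) = 1.0836/(1+1.0836) ≈ 0.52.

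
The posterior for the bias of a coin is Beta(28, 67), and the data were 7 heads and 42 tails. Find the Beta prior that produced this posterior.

A Beta(a, b) prior with s successes and f failures in binomial data gives a Beta(a+s, b+f) posterior.
Subtract the data counts: 28−7=21, 67−42=25.

Beta(21, 25)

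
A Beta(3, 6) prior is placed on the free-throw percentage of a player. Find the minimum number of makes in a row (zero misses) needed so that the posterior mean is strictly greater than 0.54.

After k makes and 0 misses the posterior is Beta(3+k, 6), with mean (3+k)/(3+6+k).
Set (3+k)/(9+k) > 0.54 and solve: k > (0.54·9 − 3)/(1 − 0.54) = 4.043.
The smallest integer exceeding 4.043 is 5.

k = 5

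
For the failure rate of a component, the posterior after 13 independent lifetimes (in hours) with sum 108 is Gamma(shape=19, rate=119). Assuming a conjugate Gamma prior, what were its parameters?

Gamma–exponential conjugacy: posterior shape = α + n, posterior rate = β + Σtᵢ.
So α = 19 − 13 = 6 and β = 119 − 108 = 11.

Gamma(shape=6, rate=11)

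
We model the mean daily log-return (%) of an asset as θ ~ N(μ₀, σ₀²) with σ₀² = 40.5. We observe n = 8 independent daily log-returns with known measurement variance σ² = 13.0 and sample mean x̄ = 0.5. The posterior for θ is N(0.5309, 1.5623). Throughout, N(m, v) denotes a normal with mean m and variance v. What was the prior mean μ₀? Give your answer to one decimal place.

The posterior mean is a precision-weighted average: μ_n = (τ₀μ₀ + τ_data·x̄)/(τ₀+τ_data), with τ₀=1/σ₀² and τ_data=n/σ².
Here τ₀ = 1/40.5 = 0.024691 and τ_data = 8/13.0 = 0.615385, so τ_n = 0.640076.
Rearranging for μ₀: μ₀ = (μ_n·τ_n − τ_data·x̄)/τ₀ = (0.5309·0.640076 − 0.615385·0.5) / 0.024691 = 0.032124/0.024691 ≈ 1.3.

μ₀ = 1.3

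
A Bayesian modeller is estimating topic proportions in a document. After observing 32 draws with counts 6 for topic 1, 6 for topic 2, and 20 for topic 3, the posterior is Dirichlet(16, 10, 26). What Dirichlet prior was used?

Dirichlet(10, 4, 6)

For a Dirichlet(α) prior with multinomial counts c, the posterior is Dirichlet(α + c) componentwise.
Subtract each count from the matching posterior parameter: 16−6=10, 10−6=4, 26−20=6.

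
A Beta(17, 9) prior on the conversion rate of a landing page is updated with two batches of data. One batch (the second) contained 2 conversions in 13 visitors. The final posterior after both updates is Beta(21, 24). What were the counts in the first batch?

2 conversions and 4 bounces

Sequential conjugate updates are equivalent to a single update on the pooled data, so total successes = posterior α − prior α and total failures = posterior β − prior β.
Total across both batches: 21−17=4 conversions, 24−9=15 bounces.
Subtract the second batch: 4−2=2 conversions and 15−11=4 bounces.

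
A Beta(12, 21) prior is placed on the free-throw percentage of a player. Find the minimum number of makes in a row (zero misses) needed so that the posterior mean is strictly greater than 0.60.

k = 20

After k makes and 0 misses the posterior is Beta(12+k, 21), with mean (12+k)/(12+21+k).
Set (12+k)/(33+k) > 0.60 and solve: k > (0.60·33 − 12)/(1 − 0.60) = 19.500.
The smallest integer exceeding 19.500 is 20.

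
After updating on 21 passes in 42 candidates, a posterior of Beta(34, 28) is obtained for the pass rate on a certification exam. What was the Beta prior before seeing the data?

Beta(13, 7)

A Beta(a, b) prior with s successes and f failures in binomial data gives a Beta(a+s, b+f) posterior.
So a = 34 − 21 = 13 and b = 28 − 21 = 7.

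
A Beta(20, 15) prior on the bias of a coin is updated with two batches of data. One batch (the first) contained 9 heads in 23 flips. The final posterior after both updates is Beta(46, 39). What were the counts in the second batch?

Because Beta–binomial updating is additive in the counts, the combined data contributed (α_post−α_prior, β_post−β_prior) successes and failures.
Total across both batches: 46−20=26 heads, 39−15=24 tails.
Subtract the first batch: 26−9=17 heads and 24−14=10 tails.

17 heads and 10 tails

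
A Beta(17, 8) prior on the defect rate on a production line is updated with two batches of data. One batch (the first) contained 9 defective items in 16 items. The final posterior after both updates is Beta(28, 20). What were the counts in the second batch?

Sequential conjugate updates are equivalent to a single update on the pooled data, so total successes = posterior α − prior α and total failures = posterior β − prior β.
Total across both batches: 28−17=11 defective items, 20−8=12 good items.
Subtract the first batch: 11−9=2 defective items and 12−7=5 good items.

2 defective items and 5 good items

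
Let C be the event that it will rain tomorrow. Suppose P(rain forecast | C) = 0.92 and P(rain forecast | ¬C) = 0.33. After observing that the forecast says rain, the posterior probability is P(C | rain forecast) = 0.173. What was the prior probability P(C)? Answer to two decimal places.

P(C) = 0.07

In odds form, posterior odds = prior odds × likelihood ratio, so prior odds = posterior odds ÷ LR.
Posterior odds = 0.173/(1−0.173) = 0.2092. LR = 0.92/0.33 = 2.7879.
Prior odds = 0.2092/2.7879 = 0.0750, so P(C) = 0.0750/(1+0.0750) ≈ 0.07.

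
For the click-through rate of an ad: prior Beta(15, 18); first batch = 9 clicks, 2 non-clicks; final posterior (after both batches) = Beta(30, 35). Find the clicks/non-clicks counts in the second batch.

6 clicks and 15 non-clicks

Because Beta–binomial updating is additive in the counts, the combined data contributed (α_post−α_prior, β_post−β_prior) successes and failures.
Total across both batches: 30−15=15 clicks, 35−18=17 non-clicks.
Subtract the first batch: 15−9=6 clicks and 17−2=15 non-clicks.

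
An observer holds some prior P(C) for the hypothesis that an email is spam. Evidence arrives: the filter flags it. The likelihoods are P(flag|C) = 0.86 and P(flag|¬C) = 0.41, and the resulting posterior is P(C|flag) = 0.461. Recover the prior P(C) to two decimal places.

In odds form, posterior odds = prior odds × likelihood ratio, so prior odds = posterior odds ÷ LR.
Posterior odds = 0.461/(1−0.461) = 0.8553. LR = 0.86/0.41 = 2.0976.
Prior odds = 0.8553/2.0976 = 0.4078, so P(C) = 0.4078/(1+0.4078) ≈ 0.29.

P(C) = 0.29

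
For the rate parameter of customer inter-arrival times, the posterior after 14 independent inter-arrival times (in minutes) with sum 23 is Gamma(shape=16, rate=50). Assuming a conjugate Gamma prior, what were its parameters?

For an exponential likelihood with a Gamma(α, β) prior on the rate, n observations with total T give posterior Gamma(α+n, β+T).
So α = 16 − 14 = 2 and β = 50 − 23 = 27.

Gamma(shape=2, rate=27)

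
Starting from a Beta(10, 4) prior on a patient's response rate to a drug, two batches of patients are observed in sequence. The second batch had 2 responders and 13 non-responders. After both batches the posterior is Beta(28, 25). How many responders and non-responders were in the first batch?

Sequential conjugate updates are equivalent to a single update on the pooled data, so total successes = posterior α − prior α and total failures = posterior β − prior β.
Total across both batches: 28−10=18 responders, 25−4=21 non-responders.
Subtract the second batch: 18−2=16 responders and 21−13=8 non-responders.

16 responders and 8 non-responders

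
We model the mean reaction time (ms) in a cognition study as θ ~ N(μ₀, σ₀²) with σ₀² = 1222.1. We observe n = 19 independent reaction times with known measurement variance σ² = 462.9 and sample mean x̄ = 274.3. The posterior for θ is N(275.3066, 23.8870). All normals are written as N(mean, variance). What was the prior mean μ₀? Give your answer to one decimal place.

The posterior mean is a precision-weighted average: μ_n = (τ₀μ₀ + τ_data·x̄)/(τ₀+τ_data), with τ₀=1/σ₀² and τ_data=n/σ².
Here τ₀ = 1/1222.1 = 0.000818 and τ_data = 19/462.9 = 0.041046, so τ_n = 0.041864.
Rearranging for μ₀: μ₀ = (μ_n·τ_n − τ_data·x̄)/τ₀ = (275.3066·0.041864 − 0.041046·274.3) / 0.000818 = 0.266518/0.000818 ≈ 325.8.

μ₀ = 325.8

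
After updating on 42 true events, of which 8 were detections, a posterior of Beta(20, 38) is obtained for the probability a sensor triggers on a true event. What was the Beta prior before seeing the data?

Under Beta–binomial conjugacy the posterior parameters are (a+s, b+f).
Subtract the data counts: 20−8=12, 38−34=4.

Beta(12, 4)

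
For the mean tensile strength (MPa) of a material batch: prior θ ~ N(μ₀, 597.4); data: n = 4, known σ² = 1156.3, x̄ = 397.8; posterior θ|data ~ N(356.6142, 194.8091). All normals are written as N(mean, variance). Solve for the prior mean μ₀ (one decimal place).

μ₀ = 271.5

With known observation variance, the Normal–Normal posterior has precision τ_n = τ₀ + n/σ² and mean μ_n = (τ₀μ₀ + (n/σ²)x̄)/τ_n.
Here τ₀ = 1/597.4 = 0.001674 and τ_data = 4/1156.3 = 0.003459, so τ_n = 0.005133.
Rearranging for μ₀: μ₀ = (μ_n·τ_n − τ_data·x̄)/τ₀ = (356.6142·0.005133 − 0.003459·397.8) / 0.001674 = 0.454510/0.001674 ≈ 271.5.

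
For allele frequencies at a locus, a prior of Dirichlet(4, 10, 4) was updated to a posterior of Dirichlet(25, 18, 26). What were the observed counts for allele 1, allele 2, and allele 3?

For a Dirichlet(α) prior with multinomial counts c, the posterior is Dirichlet(α + c) componentwise.
Counts are posterior − prior componentwise: 25−4=21, 18−10=8, 26−4=22.

counts (21, 8, 22)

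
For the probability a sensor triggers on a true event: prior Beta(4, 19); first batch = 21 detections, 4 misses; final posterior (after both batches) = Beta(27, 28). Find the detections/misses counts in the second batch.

2 detections and 5 misses

Because Beta–binomial updating is additive in the counts, the combined data contributed (α_post−α_prior, β_post−β_prior) successes and failures.
Total across both batches: 27−4=23 detections, 28−19=9 misses.
Subtract the first batch: 23−21=2 detections and 9−4=5 misses.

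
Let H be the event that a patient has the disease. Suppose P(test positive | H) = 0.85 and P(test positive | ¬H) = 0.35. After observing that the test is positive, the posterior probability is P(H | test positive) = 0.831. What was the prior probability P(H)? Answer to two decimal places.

In odds form, posterior odds = prior odds × likelihood ratio, so prior odds = posterior odds ÷ LR.
Posterior odds = 0.831/(1−0.831) = 4.9172. LR = 0.85/0.35 = 2.4286.
Prior odds = 4.9172/2.4286 = 2.0247, so P(H) = 2.0247/(1+2.0247) ≈ 0.67.

P(H) = 0.67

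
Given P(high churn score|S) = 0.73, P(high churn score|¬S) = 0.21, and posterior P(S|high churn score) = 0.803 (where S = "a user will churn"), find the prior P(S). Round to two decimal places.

P(S) = 0.54

Bayes' rule in odds form gives O(S|E) = O(S)·[P(E|S)/P(E|¬S)], hence O(S) = O(S|E)/LR.
Posterior odds = 0.803/(1−0.803) = 4.0761. LR = 0.73/0.21 = 3.4762.
Prior odds = 4.0761/3.4762 = 1.1726, so P(S) = 1.1726/(1+1.1726) ≈ 0.54.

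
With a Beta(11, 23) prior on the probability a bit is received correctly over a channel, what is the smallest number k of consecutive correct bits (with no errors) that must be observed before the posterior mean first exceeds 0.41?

After k correct bits and 0 errors the posterior is Beta(11+k, 23), with mean (11+k)/(11+23+k).
Set (11+k)/(34+k) > 0.41 and solve: k > (0.41·34 − 11)/(1 − 0.41) = 4.983.
The smallest integer exceeding 4.983 is 5.

k = 5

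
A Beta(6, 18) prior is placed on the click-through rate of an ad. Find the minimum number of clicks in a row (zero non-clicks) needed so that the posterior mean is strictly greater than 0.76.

k = 52

After k clicks and 0 non-clicks the posterior is Beta(6+k, 18), with mean (6+k)/(6+18+k).
Set (6+k)/(24+k) > 0.76 and solve: k > (0.76·24 − 6)/(1 − 0.76) = 51.000.
The smallest integer exceeding 51.000 is 52, and checking k=52: (58)/(76) = 0.7632 > 0.76.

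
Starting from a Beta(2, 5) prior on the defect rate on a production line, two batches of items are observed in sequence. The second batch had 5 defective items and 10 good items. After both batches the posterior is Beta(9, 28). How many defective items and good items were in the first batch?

Because Beta–binomial updating is additive in the counts, the combined data contributed (α_post−α_prior, β_post−β_prior) successes and failures.
Total across both batches: 9−2=7 defective items, 28−5=23 good items.
Subtract the second batch: 7−5=2 defective items and 23−10=13 good items.

2 defective items and 13 good items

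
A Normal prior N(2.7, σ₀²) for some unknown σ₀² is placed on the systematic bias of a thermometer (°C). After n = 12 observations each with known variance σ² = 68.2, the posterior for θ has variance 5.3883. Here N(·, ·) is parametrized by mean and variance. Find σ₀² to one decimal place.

σ₀² = 103.8

Posterior precision equals prior precision plus data precision: 1/σ_n² = 1/σ₀² + n/σ².
So 1/σ₀² = 1/5.3883 − 12/68.2 = 0.185587 − 0.175953 = 0.009634.
Hence σ₀² = 1/0.009634 ≈ 103.8.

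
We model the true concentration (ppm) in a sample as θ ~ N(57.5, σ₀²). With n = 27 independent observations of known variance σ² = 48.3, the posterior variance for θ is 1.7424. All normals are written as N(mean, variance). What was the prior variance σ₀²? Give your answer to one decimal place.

Posterior precision equals prior precision plus data precision: 1/σ_n² = 1/σ₀² + n/σ².
So 1/σ₀² = 1/1.7424 − 27/48.3 = 0.573921 − 0.559006 = 0.014915.
Hence σ₀² = 1/0.014915 ≈ 67.0.

σ₀² = 67.0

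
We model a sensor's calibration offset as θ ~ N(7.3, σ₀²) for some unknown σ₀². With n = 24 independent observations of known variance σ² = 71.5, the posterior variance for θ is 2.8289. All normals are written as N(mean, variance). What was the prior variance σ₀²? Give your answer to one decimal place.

For the Normal–Normal model with known σ², precisions add: τ_n = τ₀ + n/σ².
So 1/σ₀² = 1/2.8289 − 24/71.5 = 0.353494 − 0.335664 = 0.017830.
Hence σ₀² = 1/0.017830 ≈ 56.1.

σ₀² = 56.1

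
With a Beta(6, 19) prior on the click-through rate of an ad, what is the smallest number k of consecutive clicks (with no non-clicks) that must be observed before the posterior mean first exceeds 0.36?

After k clicks and 0 non-clicks the posterior is Beta(6+k, 19), with mean (6+k)/(6+19+k).
Set (6+k)/(25+k) > 0.36 and solve: k > (0.36·25 − 6)/(1 − 0.36) = 4.688.
The smallest integer exceeding 4.688 is 5, and checking k=5: (11)/(30) = 0.3667 > 0.36.

k = 5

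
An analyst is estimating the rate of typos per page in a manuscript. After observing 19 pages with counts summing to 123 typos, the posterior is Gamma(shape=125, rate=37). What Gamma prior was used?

Gamma(shape=2, rate=18)

A Gamma(α, β) prior (rate parametrization) on a Poisson rate with n observations summing to S gives posterior Gamma(α+S, β+n).
So α = 125 − 123 = 2 and β = 37 − 19 = 18.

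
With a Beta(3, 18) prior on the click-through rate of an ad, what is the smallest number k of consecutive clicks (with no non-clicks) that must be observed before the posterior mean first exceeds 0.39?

After k clicks and 0 non-clicks the posterior is Beta(3+k, 18), with mean (3+k)/(3+18+k).
Set (3+k)/(21+k) > 0.39 and solve: k > (0.39·21 − 3)/(1 − 0.39) = 8.508.
The smallest integer exceeding 8.508 is 9, and checking k=9: (12)/(30) = 0.4000 > 0.39.

k = 9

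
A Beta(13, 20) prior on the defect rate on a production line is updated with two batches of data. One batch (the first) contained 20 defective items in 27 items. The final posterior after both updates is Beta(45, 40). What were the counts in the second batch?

Sequential conjugate updates are equivalent to a single update on the pooled data, so total successes = posterior α − prior α and total failures = posterior β − prior β.
Total across both batches: 45−13=32 defective items, 40−20=20 good items.
Subtract the first batch: 32−20=12 defective items and 20−7=13 good items.

12 defective items and 13 good items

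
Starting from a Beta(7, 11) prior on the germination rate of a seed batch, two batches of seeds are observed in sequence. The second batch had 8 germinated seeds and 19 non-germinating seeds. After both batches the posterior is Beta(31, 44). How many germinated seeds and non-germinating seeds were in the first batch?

Sequential conjugate updates are equivalent to a single update on the pooled data, so total successes = posterior α − prior α and total failures = posterior β − prior β.
Total across both batches: 31−7=24 germinated seeds, 44−11=33 non-germinating seeds.
Subtract the second batch: 24−8=16 germinated seeds and 33−19=14 non-germinating seeds.

16 germinated seeds and 14 non-germinating seeds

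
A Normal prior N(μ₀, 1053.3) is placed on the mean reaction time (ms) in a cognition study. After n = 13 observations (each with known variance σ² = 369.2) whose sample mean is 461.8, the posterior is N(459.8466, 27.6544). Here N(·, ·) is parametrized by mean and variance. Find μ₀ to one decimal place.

The posterior mean is a precision-weighted average: μ_n = (τ₀μ₀ + τ_data·x̄)/(τ₀+τ_data), with τ₀=1/σ₀² and τ_data=n/σ².
Here τ₀ = 1/1053.3 = 0.000949 and τ_data = 13/369.2 = 0.035211, so τ_n = 0.036160.
Rearranging for μ₀: μ₀ = (μ_n·τ_n − τ_data·x̄)/τ₀ = (459.8466·0.036160 − 0.035211·461.8) / 0.000949 = 0.367613/0.000949 ≈ 387.4.

μ₀ = 387.4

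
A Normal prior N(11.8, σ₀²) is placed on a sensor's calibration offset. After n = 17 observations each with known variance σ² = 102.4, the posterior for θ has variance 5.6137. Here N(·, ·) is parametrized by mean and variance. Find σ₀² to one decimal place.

For the Normal–Normal model with known σ², precisions add: τ_n = τ₀ + n/σ².
So 1/σ₀² = 1/5.6137 − 17/102.4 = 0.178136 − 0.166016 = 0.012120.
Hence σ₀² = 1/0.012120 ≈ 82.5.

σ₀² = 82.5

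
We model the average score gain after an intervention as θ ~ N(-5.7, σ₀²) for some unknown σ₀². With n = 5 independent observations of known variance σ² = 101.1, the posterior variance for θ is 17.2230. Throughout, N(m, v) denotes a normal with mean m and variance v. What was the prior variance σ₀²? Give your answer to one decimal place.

σ₀² = 116.2

For the Normal–Normal model with known σ², precisions add: τ_n = τ₀ + n/σ².
So 1/σ₀² = 1/17.2230 − 5/101.1 = 0.058062 − 0.049456 = 0.008606.
Hence σ₀² = 1/0.008606 ≈ 116.2.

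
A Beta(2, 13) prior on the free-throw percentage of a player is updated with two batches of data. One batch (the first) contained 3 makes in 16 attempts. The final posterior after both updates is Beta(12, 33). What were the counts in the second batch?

Sequential conjugate updates are equivalent to a single update on the pooled data, so total successes = posterior α − prior α and total failures = posterior β − prior β.
Total across both batches: 12−2=10 makes, 33−13=20 misses.
Subtract the first batch: 10−3=7 makes and 20−13=7 misses.

7 makes and 7 misses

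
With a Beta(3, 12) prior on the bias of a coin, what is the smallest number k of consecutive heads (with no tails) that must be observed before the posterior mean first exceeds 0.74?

After k heads and 0 tails the posterior is Beta(3+k, 12), with mean (3+k)/(3+12+k).
Set (3+k)/(15+k) > 0.74 and solve: k > (0.74·15 − 3)/(1 − 0.74) = 31.154.
The smallest integer exceeding 31.154 is 32.

k = 32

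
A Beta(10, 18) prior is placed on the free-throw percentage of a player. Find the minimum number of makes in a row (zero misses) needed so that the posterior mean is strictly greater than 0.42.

After k makes and 0 misses the posterior is Beta(10+k, 18), with mean (10+k)/(10+18+k).
Set (10+k)/(28+k) > 0.42 and solve: k > (0.42·28 − 10)/(1 − 0.42) = 3.034.
The smallest integer exceeding 3.034 is 4, and checking k=4: (14)/(32) = 0.4375 > 0.42.

k = 4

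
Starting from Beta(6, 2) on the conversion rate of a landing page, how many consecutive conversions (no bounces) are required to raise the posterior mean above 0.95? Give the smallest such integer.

After k conversions and 0 bounces the posterior is Beta(6+k, 2), with mean (6+k)/(6+2+k).
Set (6+k)/(8+k) > 0.95 and solve: k > (0.95·8 − 6)/(1 − 0.95) = 32.000.
The smallest integer exceeding 32.000 is 33.

k = 33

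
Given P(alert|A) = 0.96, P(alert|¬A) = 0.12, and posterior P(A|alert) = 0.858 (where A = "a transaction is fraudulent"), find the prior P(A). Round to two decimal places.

Bayes' rule in odds form gives O(A|E) = O(A)·[P(E|A)/P(E|¬A)], hence O(A) = O(A|E)/LR.
Posterior odds = 0.858/(1−0.858) = 6.0423. LR = 0.96/0.12 = 8.0000.
Prior odds = 6.0423/8.0000 = 0.7553, so P(A) = 0.7553/(1+0.7553) ≈ 0.43.

P(A) = 0.43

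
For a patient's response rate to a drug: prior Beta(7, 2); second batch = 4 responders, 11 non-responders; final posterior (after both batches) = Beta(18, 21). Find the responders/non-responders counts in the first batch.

Because Beta–binomial updating is additive in the counts, the combined data contributed (α_post−α_prior, β_post−β_prior) successes and failures.
Total across both batches: 18−7=11 responders, 21−2=19 non-responders.
Subtract the second batch: 11−4=7 responders and 19−11=8 non-responders.

7 responders and 8 non-responders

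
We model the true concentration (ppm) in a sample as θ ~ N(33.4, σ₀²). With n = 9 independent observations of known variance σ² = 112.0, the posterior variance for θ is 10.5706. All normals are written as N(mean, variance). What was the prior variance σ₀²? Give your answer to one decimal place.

σ₀² = 70.2

For the Normal–Normal model with known σ², precisions add: τ_n = τ₀ + n/σ².
So 1/σ₀² = 1/10.5706 − 9/112.0 = 0.094602 − 0.080357 = 0.014245.
Hence σ₀² = 1/0.014245 ≈ 70.2.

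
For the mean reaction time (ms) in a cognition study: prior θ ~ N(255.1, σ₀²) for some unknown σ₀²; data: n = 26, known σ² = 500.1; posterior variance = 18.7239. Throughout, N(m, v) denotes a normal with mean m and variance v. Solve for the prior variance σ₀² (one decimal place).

σ₀² = 705.2

For the Normal–Normal model with known σ², precisions add: τ_n = τ₀ + n/σ².
So 1/σ₀² = 1/18.7239 − 26/500.1 = 0.053408 − 0.051990 = 0.001418.
Hence σ₀² = 1/0.001418 ≈ 705.2.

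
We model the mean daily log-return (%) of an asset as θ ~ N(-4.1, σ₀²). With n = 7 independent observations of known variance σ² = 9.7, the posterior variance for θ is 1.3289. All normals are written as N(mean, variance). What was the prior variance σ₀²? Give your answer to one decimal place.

For the Normal–Normal model with known σ², precisions add: τ_n = τ₀ + n/σ².
So 1/σ₀² = 1/1.3289 − 7/9.7 = 0.752502 − 0.721649 = 0.030853.
Hence σ₀² = 1/0.030853 ≈ 32.4.

σ₀² = 32.4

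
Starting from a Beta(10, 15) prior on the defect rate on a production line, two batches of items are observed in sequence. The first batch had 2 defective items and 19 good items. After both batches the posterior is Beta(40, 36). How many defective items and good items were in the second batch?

28 defective items and 2 good items

Because Beta–binomial updating is additive in the counts, the combined data contributed (α_post−α_prior, β_post−β_prior) successes and failures.
Total across both batches: 40−10=30 defective items, 36−15=21 good items.
Subtract the first batch: 30−2=28 defective items and 21−19=2 good items.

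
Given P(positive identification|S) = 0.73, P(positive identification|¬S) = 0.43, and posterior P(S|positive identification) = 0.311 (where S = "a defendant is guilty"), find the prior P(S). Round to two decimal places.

In odds form, posterior odds = prior odds × likelihood ratio, so prior odds = posterior odds ÷ LR.
Posterior odds = 0.311/(1−0.311) = 0.4514. LR = 0.73/0.43 = 1.6977.
Prior odds = 0.4514/1.6977 = 0.2659, so P(S) = 0.2659/(1+0.2659) ≈ 0.21.

P(S) = 0.21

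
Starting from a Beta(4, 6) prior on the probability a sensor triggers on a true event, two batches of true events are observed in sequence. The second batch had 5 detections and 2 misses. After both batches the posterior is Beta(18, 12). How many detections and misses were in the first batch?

Sequential conjugate updates are equivalent to a single update on the pooled data, so total successes = posterior α − prior α and total failures = posterior β − prior β.
Total across both batches: 18−4=14 detections, 12−6=6 misses.
Subtract the second batch: 14−5=9 detections and 6−2=4 misses.

9 detections and 4 misses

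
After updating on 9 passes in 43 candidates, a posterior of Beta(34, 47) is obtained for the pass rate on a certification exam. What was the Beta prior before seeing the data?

Beta is conjugate to the binomial likelihood: posterior = Beta(a+s, b+f).
Subtract the data counts: 34−9=25, 47−34=13.

Beta(25, 13)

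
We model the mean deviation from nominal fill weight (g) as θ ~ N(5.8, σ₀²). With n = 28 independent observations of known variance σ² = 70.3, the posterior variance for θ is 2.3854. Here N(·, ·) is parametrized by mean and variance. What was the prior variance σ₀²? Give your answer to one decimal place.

Posterior precision equals prior precision plus data precision: 1/σ_n² = 1/σ₀² + n/σ².
So 1/σ₀² = 1/2.3854 − 28/70.3 = 0.419217 − 0.398293 = 0.020924.
Hence σ₀² = 1/0.020924 ≈ 47.8.

σ₀² = 47.8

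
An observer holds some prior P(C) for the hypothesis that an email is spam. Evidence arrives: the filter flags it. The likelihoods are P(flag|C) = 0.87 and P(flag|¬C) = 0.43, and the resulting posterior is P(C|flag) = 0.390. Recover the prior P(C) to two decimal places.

P(C) = 0.24

Bayes' rule in odds form gives O(C|E) = O(C)·[P(E|C)/P(E|¬C)], hence O(C) = O(C|E)/LR.
Posterior odds = 0.390/(1−0.390) = 0.6393. LR = 0.87/0.43 = 2.0233.
Prior odds = 0.6393/2.0233 = 0.3160, so P(C) = 0.3160/(1+0.3160) ≈ 0.24.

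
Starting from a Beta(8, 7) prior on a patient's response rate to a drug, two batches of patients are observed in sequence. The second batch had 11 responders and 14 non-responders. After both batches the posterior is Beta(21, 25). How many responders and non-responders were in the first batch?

2 responders and 4 non-responders

Sequential conjugate updates are equivalent to a single update on the pooled data, so total successes = posterior α − prior α and total failures = posterior β − prior β.
Total across both batches: 21−8=13 responders, 25−7=18 non-responders.
Subtract the second batch: 13−11=2 responders and 18−14=4 non-responders.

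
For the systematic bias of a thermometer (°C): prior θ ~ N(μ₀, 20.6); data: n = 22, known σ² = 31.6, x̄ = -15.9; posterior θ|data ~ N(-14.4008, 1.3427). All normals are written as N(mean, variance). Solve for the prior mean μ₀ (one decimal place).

μ₀ = 7.1

With known observation variance, the Normal–Normal posterior has precision τ_n = τ₀ + n/σ² and mean μ_n = (τ₀μ₀ + (n/σ²)x̄)/τ_n.
Here τ₀ = 1/20.6 = 0.048544 and τ_data = 22/31.6 = 0.696203, so τ_n = 0.744747.
Rearranging for μ₀: μ₀ = (μ_n·τ_n − τ_data·x̄)/τ₀ = (-14.4008·0.744747 − 0.696203·-15.9) / 0.048544 = 0.344675/0.048544 ≈ 7.1.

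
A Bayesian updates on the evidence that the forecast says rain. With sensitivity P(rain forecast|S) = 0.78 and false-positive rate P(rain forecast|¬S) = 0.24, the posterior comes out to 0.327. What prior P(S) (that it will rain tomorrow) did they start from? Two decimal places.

In odds form, posterior odds = prior odds × likelihood ratio, so prior odds = posterior odds ÷ LR.
Posterior odds = 0.327/(1−0.327) = 0.4859. LR = 0.78/0.24 = 3.2500.
Prior odds = 0.4859/3.2500 = 0.1495, so P(S) = 0.1495/(1+0.1495) ≈ 0.13.

P(S) = 0.13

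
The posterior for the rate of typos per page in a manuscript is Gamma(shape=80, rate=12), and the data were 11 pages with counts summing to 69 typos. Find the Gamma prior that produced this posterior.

Gamma(shape=11, rate=1)

A Gamma(α, β) prior (rate parametrization) on a Poisson rate with n observations summing to S gives posterior Gamma(α+S, β+n).
So α = 80 − 69 = 11 and β = 12 − 11 = 1.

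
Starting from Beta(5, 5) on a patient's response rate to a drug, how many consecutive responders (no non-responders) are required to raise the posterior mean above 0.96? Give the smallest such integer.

After k responders and 0 non-responders the posterior is Beta(5+k, 5), with mean (5+k)/(5+5+k).
Set (5+k)/(10+k) > 0.96 and solve: k > (0.96·10 − 5)/(1 − 0.96) = 115.000.
The smallest integer exceeding 115.000 is 116.

k = 116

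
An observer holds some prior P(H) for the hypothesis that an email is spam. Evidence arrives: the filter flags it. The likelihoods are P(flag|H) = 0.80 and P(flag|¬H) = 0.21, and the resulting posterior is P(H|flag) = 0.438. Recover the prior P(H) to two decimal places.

P(H) = 0.17

In odds form, posterior odds = prior odds × likelihood ratio, so prior odds = posterior odds ÷ LR.
Posterior odds = 0.438/(1−0.438) = 0.7794. LR = 0.80/0.21 = 3.8095.
Prior odds = 0.7794/3.8095 = 0.2046, so P(H) = 0.2046/(1+0.2046) ≈ 0.17.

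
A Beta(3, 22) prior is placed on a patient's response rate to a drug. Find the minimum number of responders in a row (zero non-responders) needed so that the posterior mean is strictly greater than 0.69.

After k responders and 0 non-responders the posterior is Beta(3+k, 22), with mean (3+k)/(3+22+k).
Set (3+k)/(25+k) > 0.69 and solve: k > (0.69·25 − 3)/(1 − 0.69) = 45.968.
The smallest integer exceeding 45.968 is 46, and checking k=46: (49)/(71) = 0.6901 > 0.69.

k = 46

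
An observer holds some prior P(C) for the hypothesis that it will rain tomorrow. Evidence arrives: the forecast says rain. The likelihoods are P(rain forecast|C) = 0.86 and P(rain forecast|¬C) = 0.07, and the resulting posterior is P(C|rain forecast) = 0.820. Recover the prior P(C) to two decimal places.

In odds form, posterior odds = prior odds × likelihood ratio, so prior odds = posterior odds ÷ LR.
Posterior odds = 0.820/(1−0.820) = 4.5556. LR = 0.86/0.07 = 12.2857.
Prior odds = 4.5556/12.2857 = 0.3708, so P(C) = 0.3708/(1+0.3708) ≈ 0.27.

P(C) = 0.27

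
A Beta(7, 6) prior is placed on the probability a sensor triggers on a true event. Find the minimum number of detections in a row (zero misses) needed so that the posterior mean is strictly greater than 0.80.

k = 18

After k detections and 0 misses the posterior is Beta(7+k, 6), with mean (7+k)/(7+6+k).
Set (7+k)/(13+k) > 0.80 and solve: k > (0.80·13 − 7)/(1 − 0.80) = 17.000.
The smallest integer exceeding 17.000 is 18.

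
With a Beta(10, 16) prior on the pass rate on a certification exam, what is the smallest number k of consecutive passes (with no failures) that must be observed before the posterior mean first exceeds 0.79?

k = 51

After k passes and 0 failures the posterior is Beta(10+k, 16), with mean (10+k)/(10+16+k).
Set (10+k)/(26+k) > 0.79 and solve: k > (0.79·26 − 10)/(1 − 0.79) = 50.190.
The smallest integer exceeding 50.190 is 51.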